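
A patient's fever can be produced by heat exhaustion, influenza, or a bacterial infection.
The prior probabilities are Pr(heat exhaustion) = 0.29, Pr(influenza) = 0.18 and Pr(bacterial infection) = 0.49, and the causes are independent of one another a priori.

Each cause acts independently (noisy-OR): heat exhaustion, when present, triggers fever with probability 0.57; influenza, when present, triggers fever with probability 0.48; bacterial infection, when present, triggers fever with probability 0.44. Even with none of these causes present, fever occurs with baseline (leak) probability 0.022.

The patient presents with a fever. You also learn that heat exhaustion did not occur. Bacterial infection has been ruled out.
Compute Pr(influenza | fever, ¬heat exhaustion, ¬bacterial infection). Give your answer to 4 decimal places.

Pr(influenza | fever, ¬heat exhaustion, ¬bacterial infection) ≈ 0.8306

Under noisy-OR, P(fever | causes) = 1 − (1−0.022)·∏(1−qᵢ) over the active causes.
P(fever | ¬heat exhaustion, ¬bacterial infection) = 0.022×0.82 + 0.49144×0.18 = 0.018040 + 0.088459 = 0.106499
Of this, 0.088459 comes from 0.49144×0.18 (the influenza=true cases).
P(influenza | fever, ¬heat exhaustion, ¬bacterial infection) = 0.088459 / 0.106499 ≈ 0.8306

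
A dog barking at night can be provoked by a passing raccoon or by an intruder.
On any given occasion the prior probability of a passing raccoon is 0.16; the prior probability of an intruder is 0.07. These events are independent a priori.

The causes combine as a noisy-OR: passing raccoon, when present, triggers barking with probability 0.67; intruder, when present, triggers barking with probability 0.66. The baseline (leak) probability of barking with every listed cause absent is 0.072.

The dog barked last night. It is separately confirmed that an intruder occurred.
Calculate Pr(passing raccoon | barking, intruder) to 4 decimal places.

Under noisy-OR, P(barking | causes) = 1 − (1−0.072)·∏(1−qᵢ) over the active causes.
Weight on passing raccoon=true, given the evidence: 0.895878*0.16 = 0.143340
Denominator P(barking | intruder): 0.68448*0.84 + 0.895878*0.16 = 0.718303
P(passing raccoon | barking, intruder) = 0.143340/0.718303 ≈ 0.1996

Pr(passing raccoon | barking, intruder) ≈ 0.1996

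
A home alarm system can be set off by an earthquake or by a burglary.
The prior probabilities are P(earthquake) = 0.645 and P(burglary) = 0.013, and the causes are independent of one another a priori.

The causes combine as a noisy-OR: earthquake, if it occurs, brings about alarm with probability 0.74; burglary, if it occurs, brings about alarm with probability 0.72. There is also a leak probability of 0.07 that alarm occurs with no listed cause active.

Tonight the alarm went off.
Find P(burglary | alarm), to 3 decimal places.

P(burglary | alarm) ≈ 0.022

Under noisy-OR, P(alarm | causes) = 1 − (1−0.07)·∏(1−qᵢ) over the active causes.
Sum P(alarm|·) weighted by the priors over the 4 (earthquake, burglary) configurations:
  P(alarm) = 0.07·0.355·0.987 + 0.7396·0.355·0.013 + 0.7582·0.645·0.987 + 0.932296·0.645·0.013
        = 0.024527 + 0.003413 + 0.482681 + 0.007817 = 0.518438
The terms with burglary present sum to 0.011230, so
  P(burglary | alarm) = 0.011230 / 0.518438 ≈ 0.022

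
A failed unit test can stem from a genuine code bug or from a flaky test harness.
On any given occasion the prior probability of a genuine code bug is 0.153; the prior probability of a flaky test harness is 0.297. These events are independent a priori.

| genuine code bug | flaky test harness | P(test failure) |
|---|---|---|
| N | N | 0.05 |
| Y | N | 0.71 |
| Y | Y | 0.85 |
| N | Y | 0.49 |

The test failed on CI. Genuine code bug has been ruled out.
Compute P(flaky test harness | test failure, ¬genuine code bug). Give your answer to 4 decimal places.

P(flaky test harness | test failure, ¬genuine code bug) ≈ 0.8055

Weight on flaky test harness=true, given the evidence: 0.49·0.297 = 0.145530
Denominator P(test failure | ¬genuine code bug): 0.05·0.703 + 0.49·0.297 = 0.180680
P(flaky test harness | test failure, ¬genuine code bug) = 0.145530/0.180680 ≈ 0.8055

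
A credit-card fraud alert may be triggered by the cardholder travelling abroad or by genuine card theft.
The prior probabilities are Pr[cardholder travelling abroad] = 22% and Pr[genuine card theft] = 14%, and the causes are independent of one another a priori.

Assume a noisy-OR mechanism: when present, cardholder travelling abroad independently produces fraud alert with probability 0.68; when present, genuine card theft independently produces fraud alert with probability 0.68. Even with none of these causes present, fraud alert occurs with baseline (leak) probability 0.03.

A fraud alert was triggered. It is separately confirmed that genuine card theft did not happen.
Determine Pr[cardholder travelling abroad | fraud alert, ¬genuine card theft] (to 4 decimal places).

Pr[cardholder travelling abroad | fraud alert, ¬genuine card theft] ≈ 0.8664

Under noisy-OR, P(fraud alert | causes) = 1 − (1−0.03)·∏(1−qᵢ) over the active causes.
P(fraud alert | ¬genuine card theft) = 0.03×0.78 + 0.6896×0.22 = 0.023400 + 0.151712 = 0.175112
Of this, 0.151712 comes from 0.6896×0.22 (the cardholder travelling abroad=true cases).
P(cardholder travelling abroad | fraud alert, ¬genuine card theft) = 0.151712 / 0.175112 ≈ 0.8664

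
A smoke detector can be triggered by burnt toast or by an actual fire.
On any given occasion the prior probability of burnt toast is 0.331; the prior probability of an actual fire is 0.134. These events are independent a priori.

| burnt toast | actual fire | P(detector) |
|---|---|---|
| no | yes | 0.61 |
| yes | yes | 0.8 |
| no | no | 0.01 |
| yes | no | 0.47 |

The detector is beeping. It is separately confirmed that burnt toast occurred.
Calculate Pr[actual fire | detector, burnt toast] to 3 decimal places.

Pr[actual fire | detector, burnt toast] ≈ 0.208

By total probability over both values of actual fire:
  P(detector | burnt toast) = 0.47·0.866 + 0.8·0.134
        = 0.407020 + 0.107200 = 0.514220
The terms with actual fire present sum to 0.107200, so
  P(actual fire | detector, burnt toast) = 0.107200 / 0.514220 ≈ 0.208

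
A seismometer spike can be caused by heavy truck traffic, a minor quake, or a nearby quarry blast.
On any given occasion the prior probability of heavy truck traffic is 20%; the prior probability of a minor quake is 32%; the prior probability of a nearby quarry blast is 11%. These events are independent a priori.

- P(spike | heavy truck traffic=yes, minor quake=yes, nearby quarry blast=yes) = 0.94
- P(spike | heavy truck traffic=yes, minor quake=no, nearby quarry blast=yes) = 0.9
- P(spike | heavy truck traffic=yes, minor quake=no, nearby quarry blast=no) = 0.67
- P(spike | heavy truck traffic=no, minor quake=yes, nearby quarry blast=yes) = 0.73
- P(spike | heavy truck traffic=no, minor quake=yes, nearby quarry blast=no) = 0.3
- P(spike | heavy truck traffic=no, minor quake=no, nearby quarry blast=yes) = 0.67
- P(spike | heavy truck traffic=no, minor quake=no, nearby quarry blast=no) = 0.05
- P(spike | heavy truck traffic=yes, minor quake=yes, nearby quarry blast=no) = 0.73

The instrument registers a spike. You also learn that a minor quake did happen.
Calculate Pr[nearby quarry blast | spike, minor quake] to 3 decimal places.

Pr[nearby quarry blast | spike, minor quake] ≈ 0.198

Weight on nearby quarry blast=true, given the evidence: 0.064240 + 0.020680 = 0.084920
The normalizing constant is 0.3*0.8*0.89 + 0.73*0.8*0.11 + 0.73*0.2*0.89 + 0.94*0.2*0.11 = 0.428460
Posterior = 0.084920 / 0.428460 ≈ 0.198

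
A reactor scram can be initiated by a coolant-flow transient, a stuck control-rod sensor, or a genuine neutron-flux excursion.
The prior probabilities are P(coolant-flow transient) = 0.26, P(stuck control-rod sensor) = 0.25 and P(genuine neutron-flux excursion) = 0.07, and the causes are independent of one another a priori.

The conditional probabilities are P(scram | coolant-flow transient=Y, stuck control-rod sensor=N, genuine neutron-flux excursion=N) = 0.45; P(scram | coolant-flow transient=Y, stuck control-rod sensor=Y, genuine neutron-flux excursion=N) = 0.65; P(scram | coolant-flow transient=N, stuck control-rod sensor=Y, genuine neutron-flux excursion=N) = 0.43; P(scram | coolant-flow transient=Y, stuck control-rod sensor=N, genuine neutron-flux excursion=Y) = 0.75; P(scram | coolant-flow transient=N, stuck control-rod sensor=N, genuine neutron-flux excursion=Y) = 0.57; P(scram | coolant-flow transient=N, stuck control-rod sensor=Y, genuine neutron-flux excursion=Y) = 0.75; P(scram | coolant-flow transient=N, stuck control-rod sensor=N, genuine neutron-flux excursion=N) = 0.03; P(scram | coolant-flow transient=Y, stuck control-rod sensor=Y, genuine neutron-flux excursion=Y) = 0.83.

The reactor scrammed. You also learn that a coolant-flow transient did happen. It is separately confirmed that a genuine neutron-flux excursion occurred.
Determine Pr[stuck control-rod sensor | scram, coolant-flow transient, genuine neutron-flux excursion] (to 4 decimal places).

Sum P(scram|·) weighted by the priors over both values of stuck control-rod sensor:
  P(scram | coolant-flow transient, genuine neutron-flux excursion) = 0.75×0.75 + 0.83×0.25
        = 0.562500 + 0.207500 = 0.770000
Configurations with stuck control-rod sensor contribute 0.207500, so
  P(stuck control-rod sensor | scram, coolant-flow transient, genuine neutron-flux excursion) = 0.207500 / 0.770000 ≈ 0.2695

Pr[stuck control-rod sensor | scram, coolant-flow transient, genuine neutron-flux excursion] ≈ 0.2695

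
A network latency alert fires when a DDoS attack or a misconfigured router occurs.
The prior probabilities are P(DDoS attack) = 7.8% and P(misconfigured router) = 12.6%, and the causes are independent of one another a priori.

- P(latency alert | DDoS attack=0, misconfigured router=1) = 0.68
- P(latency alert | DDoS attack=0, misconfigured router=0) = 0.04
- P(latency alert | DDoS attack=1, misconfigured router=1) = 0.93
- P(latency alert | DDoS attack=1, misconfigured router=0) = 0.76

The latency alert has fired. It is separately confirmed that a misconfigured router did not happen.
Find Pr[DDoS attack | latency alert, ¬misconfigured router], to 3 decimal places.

For the numerator, keep only DDoS attack=true terms: 0.76×0.078 = 0.059280
The normalizing constant is 0.04×0.922 + 0.76×0.078 = 0.096160
Posterior = 0.059280 / 0.096160 ≈ 0.616

Pr[DDoS attack | latency alert, ¬misconfigured router] ≈ 0.616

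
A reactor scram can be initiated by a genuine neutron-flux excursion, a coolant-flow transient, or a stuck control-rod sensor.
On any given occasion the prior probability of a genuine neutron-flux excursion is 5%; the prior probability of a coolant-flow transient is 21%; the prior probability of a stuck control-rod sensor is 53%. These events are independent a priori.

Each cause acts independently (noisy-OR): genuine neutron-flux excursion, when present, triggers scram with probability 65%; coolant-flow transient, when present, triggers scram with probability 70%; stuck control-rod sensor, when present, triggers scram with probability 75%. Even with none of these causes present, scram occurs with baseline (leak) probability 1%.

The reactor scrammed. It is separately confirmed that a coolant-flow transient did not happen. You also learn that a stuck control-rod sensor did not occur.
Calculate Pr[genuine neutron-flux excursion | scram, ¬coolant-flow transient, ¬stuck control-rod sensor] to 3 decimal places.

Pr[genuine neutron-flux excursion | scram, ¬coolant-flow transient, ¬stuck control-rod sensor] ≈ 0.775

Under noisy-OR, P(scram | causes) = 1 − (1−0.01)·∏(1−qᵢ) over the active causes.
P(scram | ¬coolant-flow transient, ¬stuck control-rod sensor) = 0.01*0.95 + 0.6535*0.05 = 0.009500 + 0.032675 = 0.042175
Restricting to configurations with genuine neutron-flux excursion present: 0.6535*0.05 = 0.032675.
So P(genuine neutron-flux excursion | scram, ¬coolant-flow transient, ¬stuck control-rod sensor) = 0.032675/0.042175 ≈ 0.775.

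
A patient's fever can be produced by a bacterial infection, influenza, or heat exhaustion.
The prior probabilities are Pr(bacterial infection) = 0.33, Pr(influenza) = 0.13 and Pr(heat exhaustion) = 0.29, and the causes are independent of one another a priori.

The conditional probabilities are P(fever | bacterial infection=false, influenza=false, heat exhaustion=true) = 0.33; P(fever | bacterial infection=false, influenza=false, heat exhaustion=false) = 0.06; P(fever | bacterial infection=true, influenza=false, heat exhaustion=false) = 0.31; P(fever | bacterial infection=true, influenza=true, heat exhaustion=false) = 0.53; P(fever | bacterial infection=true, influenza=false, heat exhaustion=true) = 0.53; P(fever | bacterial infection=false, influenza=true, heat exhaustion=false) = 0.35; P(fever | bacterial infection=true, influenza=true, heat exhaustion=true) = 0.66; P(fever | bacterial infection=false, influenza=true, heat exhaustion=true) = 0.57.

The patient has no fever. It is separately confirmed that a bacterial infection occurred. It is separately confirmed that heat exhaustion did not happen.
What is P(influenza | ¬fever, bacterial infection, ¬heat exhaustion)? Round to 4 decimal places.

Enumerate both values of influenza and weight by the priors:
  P(¬fever | bacterial infection, ¬heat exhaustion) = 0.69×0.87 + 0.47×0.13
        = 0.600300 + 0.061100 = 0.661400
The terms with influenza present sum to 0.061100, so
  P(influenza | ¬fever, bacterial infection, ¬heat exhaustion) = 0.061100 / 0.661400 ≈ 0.0924

P(influenza | ¬fever, bacterial infection, ¬heat exhaustion) ≈ 0.0924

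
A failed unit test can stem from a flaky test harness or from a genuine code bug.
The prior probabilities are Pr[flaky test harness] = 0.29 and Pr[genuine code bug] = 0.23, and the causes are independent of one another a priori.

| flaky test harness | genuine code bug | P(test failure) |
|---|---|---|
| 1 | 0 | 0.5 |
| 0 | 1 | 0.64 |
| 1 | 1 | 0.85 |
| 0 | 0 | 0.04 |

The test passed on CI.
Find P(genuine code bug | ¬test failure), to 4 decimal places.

P(genuine code bug | ¬test failure) ≈ 0.0975

P(¬test failure) = 0.96×0.71×0.77 + 0.36×0.71×0.23 + 0.5×0.29×0.77 + 0.15×0.29×0.23 = 0.524832 + 0.058788 + 0.111650 + 0.010005 = 0.705275
The genuine code bug-present share is 0.058788 + 0.010005 = 0.068793.
So P(genuine code bug | ¬test failure) = 0.068793/0.705275 ≈ 0.0975.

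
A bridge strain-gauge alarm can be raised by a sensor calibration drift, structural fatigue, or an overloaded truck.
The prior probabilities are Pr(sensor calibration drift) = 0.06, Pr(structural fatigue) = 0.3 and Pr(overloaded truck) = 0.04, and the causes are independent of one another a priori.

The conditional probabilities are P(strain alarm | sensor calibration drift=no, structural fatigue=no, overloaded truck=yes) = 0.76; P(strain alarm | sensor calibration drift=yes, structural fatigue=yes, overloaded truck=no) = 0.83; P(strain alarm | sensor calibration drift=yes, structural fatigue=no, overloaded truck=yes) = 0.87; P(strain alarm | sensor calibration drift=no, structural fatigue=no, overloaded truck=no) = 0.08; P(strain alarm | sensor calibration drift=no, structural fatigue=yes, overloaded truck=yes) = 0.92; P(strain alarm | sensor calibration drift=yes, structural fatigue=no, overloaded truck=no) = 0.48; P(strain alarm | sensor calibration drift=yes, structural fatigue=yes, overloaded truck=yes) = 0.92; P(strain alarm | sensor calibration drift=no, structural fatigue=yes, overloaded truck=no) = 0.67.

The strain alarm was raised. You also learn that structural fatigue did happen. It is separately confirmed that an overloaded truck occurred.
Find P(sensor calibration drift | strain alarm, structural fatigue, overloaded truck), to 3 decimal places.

P(strain alarm | structural fatigue, overloaded truck) = 0.92×0.94 + 0.92×0.06 = 0.864800 + 0.055200 = 0.920000
Of this, 0.055200 comes from 0.92×0.06 (the sensor calibration drift=true cases).
Hence the posterior is 0.055200/0.920000 ≈ 0.060.

P(sensor calibration drift | strain alarm, structural fatigue, overloaded truck) ≈ 0.060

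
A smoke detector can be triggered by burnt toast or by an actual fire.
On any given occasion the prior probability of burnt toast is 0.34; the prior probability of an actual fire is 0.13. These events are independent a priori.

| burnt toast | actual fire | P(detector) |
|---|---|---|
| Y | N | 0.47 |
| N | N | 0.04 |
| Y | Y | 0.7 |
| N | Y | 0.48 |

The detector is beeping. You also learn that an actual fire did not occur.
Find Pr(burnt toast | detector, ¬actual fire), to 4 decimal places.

Pr(burnt toast | detector, ¬actual fire) ≈ 0.8582

Weight on burnt toast=true, given the evidence: 0.47·0.34 = 0.159800
Denominator P(detector | ¬actual fire): 0.04·0.66 + 0.47·0.34 = 0.186200
Posterior = 0.159800 / 0.186200 ≈ 0.8582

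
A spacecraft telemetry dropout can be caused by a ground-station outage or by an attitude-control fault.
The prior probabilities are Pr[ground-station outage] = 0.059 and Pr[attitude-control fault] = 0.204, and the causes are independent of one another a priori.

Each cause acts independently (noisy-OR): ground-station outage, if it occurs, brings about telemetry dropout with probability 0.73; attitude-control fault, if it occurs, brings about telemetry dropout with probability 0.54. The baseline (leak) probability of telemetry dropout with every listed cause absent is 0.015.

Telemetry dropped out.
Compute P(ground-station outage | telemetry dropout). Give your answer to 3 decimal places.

Under noisy-OR, P(telemetry dropout | causes) = 1 − (1−0.015)·∏(1−qᵢ) over the active causes.
Sum P(telemetry dropout|·) weighted by the priors over the 4 (ground-station outage, attitude-control fault) configurations:
  P(telemetry dropout) = 0.015·0.941·0.796 + 0.5469·0.941·0.204 + 0.73405·0.059·0.796 + 0.877663·0.059·0.204
        = 0.011236 + 0.104985 + 0.034474 + 0.010564 = 0.161259
Configurations with ground-station outage contribute 0.045038, so
  P(ground-station outage | telemetry dropout) = 0.045038 / 0.161259 ≈ 0.279

P(ground-station outage | telemetry dropout) ≈ 0.279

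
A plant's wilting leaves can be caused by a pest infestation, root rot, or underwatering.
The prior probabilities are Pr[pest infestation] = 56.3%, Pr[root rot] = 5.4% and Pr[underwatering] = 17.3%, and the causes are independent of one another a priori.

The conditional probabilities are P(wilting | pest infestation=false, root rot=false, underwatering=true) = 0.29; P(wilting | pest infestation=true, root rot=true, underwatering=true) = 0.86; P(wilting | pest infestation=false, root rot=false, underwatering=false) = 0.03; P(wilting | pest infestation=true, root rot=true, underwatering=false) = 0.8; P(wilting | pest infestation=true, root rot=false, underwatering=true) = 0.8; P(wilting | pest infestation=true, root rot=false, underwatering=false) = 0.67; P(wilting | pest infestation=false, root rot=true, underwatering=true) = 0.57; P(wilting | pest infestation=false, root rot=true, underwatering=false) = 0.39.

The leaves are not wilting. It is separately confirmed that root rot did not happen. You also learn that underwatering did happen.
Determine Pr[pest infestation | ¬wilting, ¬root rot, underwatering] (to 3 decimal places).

Pr[pest infestation | ¬wilting, ¬root rot, underwatering] ≈ 0.266

P(¬wilting | ¬root rot, underwatering) = 0.71*0.437 + 0.2*0.563 = 0.310270 + 0.112600 = 0.422870
The pest infestation-present share is 0.2*0.563 = 0.112600.
Hence the posterior is 0.112600/0.422870 ≈ 0.266.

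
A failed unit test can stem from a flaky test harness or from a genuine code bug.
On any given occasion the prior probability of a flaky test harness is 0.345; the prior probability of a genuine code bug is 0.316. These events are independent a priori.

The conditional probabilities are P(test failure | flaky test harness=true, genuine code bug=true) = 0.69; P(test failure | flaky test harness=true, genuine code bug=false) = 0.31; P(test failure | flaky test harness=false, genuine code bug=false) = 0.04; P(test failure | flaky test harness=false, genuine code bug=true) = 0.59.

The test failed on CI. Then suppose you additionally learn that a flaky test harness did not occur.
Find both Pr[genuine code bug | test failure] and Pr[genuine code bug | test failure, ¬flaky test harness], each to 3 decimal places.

Pr[genuine code bug | test failure] ≈ 0.684; Pr[genuine code bug | test failure, ¬flaky test harness] ≈ 0.872

Enumerate the 4 (flaky test harness, genuine code bug) configurations and weight by the priors:
  P(test failure) = 0.04*0.655*0.684 + 0.59*0.655*0.316 + 0.31*0.345*0.684 + 0.69*0.345*0.316
        = 0.017921 + 0.122118 + 0.073154 + 0.075224 = 0.288417
Keeping only the genuine code bug-present terms gives 0.197342, so
  P(genuine code bug | test failure) = 0.197342 / 0.288417 ≈ 0.684

Now condition on the additional information:
P(test failure | ¬flaky test harness) = 0.04·0.684 + 0.59·0.316 = 0.027360 + 0.186440 = 0.213800
Of this, 0.186440 comes from 0.59·0.316 (the genuine code bug=true cases).
So P(genuine code bug | test failure, ¬flaky test harness) = 0.186440/0.213800 ≈ 0.872.
Ruling out flaky test harness raises the posterior on genuine code bug — the flip side of explaining away.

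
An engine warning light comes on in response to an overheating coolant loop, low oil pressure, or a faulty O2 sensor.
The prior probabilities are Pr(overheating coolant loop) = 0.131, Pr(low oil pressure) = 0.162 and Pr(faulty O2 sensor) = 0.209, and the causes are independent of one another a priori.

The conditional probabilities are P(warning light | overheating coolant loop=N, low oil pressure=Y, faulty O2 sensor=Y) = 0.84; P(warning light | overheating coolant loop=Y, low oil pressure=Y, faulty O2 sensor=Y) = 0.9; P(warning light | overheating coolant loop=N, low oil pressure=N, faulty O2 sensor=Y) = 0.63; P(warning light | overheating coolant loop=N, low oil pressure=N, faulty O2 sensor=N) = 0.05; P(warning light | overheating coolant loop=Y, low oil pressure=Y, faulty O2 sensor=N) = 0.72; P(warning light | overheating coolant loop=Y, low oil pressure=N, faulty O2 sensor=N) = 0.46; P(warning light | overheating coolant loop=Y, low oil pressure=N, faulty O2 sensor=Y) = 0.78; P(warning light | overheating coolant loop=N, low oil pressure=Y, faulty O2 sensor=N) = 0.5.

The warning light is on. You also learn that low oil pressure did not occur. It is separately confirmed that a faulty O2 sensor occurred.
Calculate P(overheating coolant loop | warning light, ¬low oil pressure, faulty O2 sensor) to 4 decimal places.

P(overheating coolant loop | warning light, ¬low oil pressure, faulty O2 sensor) ≈ 0.1573

P(warning light | ¬low oil pressure, faulty O2 sensor) = 0.63·0.869 + 0.78·0.131 = 0.547470 + 0.102180 = 0.649650
Restricting to configurations with overheating coolant loop present: 0.78·0.131 = 0.102180.
P(overheating coolant loop | warning light, ¬low oil pressure, faulty O2 sensor) = 0.102180 / 0.649650 ≈ 0.1573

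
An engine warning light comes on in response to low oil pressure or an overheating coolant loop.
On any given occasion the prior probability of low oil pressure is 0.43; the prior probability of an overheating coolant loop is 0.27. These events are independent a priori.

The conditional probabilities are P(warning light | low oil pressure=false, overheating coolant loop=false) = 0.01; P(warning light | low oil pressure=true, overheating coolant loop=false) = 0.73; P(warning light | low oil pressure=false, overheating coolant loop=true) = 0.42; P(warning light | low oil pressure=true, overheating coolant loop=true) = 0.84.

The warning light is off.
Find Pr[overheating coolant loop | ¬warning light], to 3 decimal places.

By total probability over the 4 (low oil pressure, overheating coolant loop) configurations:
  P(¬warning light) = 0.99×0.57×0.73 + 0.58×0.57×0.27 + 0.27×0.43×0.73 + 0.16×0.43×0.27
        = 0.411939 + 0.089262 + 0.084753 + 0.018576 = 0.604530
Configurations with overheating coolant loop contribute 0.107838, so
  P(overheating coolant loop | ¬warning light) = 0.107838 / 0.604530 ≈ 0.178

Pr[overheating coolant loop | ¬warning light] ≈ 0.178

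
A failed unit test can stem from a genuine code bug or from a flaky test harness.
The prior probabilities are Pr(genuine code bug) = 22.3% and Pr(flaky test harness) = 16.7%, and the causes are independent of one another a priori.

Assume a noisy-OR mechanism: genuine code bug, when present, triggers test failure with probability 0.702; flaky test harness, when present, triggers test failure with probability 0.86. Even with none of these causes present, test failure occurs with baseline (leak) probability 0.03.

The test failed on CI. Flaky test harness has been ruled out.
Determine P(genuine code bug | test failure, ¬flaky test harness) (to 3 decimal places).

Under noisy-OR, P(test failure | causes) = 1 − (1−0.03)·∏(1−qᵢ) over the active causes.
Numerator (weight on configurations with genuine code bug): 0.71094·0.223 = 0.158540
The normalizing constant is 0.03·0.777 + 0.71094·0.223 = 0.181850
P(genuine code bug | test failure, ¬flaky test harness) = 0.158540/0.181850 ≈ 0.872

P(genuine code bug | test failure, ¬flaky test harness) ≈ 0.872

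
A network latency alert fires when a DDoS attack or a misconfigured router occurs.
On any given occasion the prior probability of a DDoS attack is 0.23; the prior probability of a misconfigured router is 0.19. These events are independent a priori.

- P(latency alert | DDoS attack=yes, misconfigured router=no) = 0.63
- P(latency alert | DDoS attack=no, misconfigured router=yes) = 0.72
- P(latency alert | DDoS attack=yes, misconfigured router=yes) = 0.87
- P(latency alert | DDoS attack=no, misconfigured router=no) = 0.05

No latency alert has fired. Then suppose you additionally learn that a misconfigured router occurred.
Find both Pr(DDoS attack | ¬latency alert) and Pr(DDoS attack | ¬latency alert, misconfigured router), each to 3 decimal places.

Sum P(¬latency alert|·) weighted by the priors over the 4 (DDoS attack, misconfigured router) configurations:
  P(¬latency alert) = 0.95*0.77*0.81 + 0.28*0.77*0.19 + 0.37*0.23*0.81 + 0.13*0.23*0.19
        = 0.592515 + 0.040964 + 0.068931 + 0.005681 = 0.708091
The terms with DDoS attack present sum to 0.074612, so
  P(DDoS attack | ¬latency alert) = 0.074612 / 0.708091 ≈ 0.105

Now also conditioning on misconfigured router=true:
Enumerate both values of DDoS attack and weight by the priors:
  P(¬latency alert | misconfigured router) = 0.28*0.77 + 0.13*0.23
        = 0.215600 + 0.029900 = 0.245500
The terms with DDoS attack present sum to 0.029900, so
  P(DDoS attack | ¬latency alert, misconfigured router) = 0.029900 / 0.245500 ≈ 0.122

Pr(DDoS attack | ¬latency alert) ≈ 0.105; Pr(DDoS attack | ¬latency alert, misconfigured router) ≈ 0.122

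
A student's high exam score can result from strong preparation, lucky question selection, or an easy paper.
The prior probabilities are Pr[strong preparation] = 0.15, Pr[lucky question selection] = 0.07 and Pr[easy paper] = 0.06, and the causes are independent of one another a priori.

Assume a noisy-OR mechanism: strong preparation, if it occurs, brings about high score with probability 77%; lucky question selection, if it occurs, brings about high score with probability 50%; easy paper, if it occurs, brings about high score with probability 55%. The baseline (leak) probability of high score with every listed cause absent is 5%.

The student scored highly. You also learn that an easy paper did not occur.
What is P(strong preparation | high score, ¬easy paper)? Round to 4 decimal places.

P(strong preparation | high score, ¬easy paper) ≈ 0.6259

Under noisy-OR, P(high score | causes) = 1 − (1−0.05)·∏(1−qᵢ) over the active causes.
For the numerator, keep only strong preparation=true terms: 0.109019 + 0.009353 = 0.118372
Denominator P(high score | ¬easy paper): 0.05*0.85*0.93 + 0.525*0.85*0.07 + 0.7815*0.15*0.93 + 0.89075*0.15*0.07 = 0.189135
Posterior = 0.118372 / 0.189135 ≈ 0.6259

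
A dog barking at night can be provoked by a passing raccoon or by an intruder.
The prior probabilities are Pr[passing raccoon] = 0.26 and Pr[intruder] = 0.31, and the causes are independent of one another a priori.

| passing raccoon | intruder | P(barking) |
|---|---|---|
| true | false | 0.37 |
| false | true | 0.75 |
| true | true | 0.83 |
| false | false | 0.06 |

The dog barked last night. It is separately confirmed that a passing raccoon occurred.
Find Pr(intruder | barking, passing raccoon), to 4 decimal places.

Numerator (weight on configurations with intruder): 0.83×0.31 = 0.257300
Denominator P(barking | passing raccoon): 0.37×0.69 + 0.83×0.31 = 0.512600
P(intruder | barking, passing raccoon) = 0.257300/0.512600 ≈ 0.5020

Pr(intruder | barking, passing raccoon) ≈ 0.5020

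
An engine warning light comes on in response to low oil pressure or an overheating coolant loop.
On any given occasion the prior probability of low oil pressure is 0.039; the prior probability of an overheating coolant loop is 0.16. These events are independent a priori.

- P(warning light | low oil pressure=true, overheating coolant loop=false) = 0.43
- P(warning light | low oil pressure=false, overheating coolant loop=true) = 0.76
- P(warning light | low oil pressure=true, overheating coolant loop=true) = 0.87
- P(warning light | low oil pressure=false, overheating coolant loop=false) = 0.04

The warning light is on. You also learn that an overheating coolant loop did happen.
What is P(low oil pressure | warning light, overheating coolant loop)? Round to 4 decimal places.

P(warning light | overheating coolant loop) = 0.76·0.961 + 0.87·0.039 = 0.730360 + 0.033930 = 0.764290
Restricting to configurations with low oil pressure present: 0.87·0.039 = 0.033930.
P(low oil pressure | warning light, overheating coolant loop) = 0.033930 / 0.764290 ≈ 0.0444

P(low oil pressure | warning light, overheating coolant loop) ≈ 0.0444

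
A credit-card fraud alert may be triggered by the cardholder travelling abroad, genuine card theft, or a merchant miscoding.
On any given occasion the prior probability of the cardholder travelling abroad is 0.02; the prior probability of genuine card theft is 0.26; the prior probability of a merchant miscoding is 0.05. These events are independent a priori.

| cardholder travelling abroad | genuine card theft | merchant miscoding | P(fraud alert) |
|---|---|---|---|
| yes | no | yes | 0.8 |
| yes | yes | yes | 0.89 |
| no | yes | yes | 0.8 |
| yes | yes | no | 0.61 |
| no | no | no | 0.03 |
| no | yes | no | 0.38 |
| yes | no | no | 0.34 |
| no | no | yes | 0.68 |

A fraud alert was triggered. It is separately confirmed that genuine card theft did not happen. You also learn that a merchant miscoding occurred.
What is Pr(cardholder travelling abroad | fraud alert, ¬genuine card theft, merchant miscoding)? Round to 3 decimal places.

Pr(cardholder travelling abroad | fraud alert, ¬genuine card theft, merchant miscoding) ≈ 0.023

Weight on cardholder travelling abroad=true, given the evidence: 0.8·0.02 = 0.016000
The normalizing constant is 0.68·0.98 + 0.8·0.02 = 0.682400
Posterior = 0.016000 / 0.682400 ≈ 0.023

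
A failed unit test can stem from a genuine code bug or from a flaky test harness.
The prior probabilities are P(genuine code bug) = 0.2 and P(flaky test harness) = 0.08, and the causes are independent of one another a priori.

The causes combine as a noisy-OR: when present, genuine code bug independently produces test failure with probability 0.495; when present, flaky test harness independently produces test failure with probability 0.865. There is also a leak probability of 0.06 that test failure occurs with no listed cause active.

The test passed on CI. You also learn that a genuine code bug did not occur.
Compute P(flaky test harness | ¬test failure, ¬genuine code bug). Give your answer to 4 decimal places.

P(flaky test harness | ¬test failure, ¬genuine code bug) ≈ 0.0116

Under noisy-OR, P(test failure | causes) = 1 − (1−0.06)·∏(1−qᵢ) over the active causes.
P(¬test failure | ¬genuine code bug) = 0.94×0.92 + 0.1269×0.08 = 0.864800 + 0.010152 = 0.874952
The flaky test harness-present share is 0.1269×0.08 = 0.010152.
Hence the posterior is 0.010152/0.874952 ≈ 0.0116.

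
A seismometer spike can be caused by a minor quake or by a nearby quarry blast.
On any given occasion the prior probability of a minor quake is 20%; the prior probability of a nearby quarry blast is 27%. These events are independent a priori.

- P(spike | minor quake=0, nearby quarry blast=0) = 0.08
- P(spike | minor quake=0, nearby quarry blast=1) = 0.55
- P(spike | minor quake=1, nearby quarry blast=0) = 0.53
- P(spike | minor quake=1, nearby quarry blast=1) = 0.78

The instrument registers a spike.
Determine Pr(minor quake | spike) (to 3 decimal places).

P(spike) = 0.08·0.8·0.73 + 0.55·0.8·0.27 + 0.53·0.2·0.73 + 0.78·0.2·0.27 = 0.046720 + 0.118800 + 0.077380 + 0.042120 = 0.285020
The minor quake-present share is 0.077380 + 0.042120 = 0.119500.
So P(minor quake | spike) = 0.119500/0.285020 ≈ 0.419.

Pr(minor quake | spike) ≈ 0.419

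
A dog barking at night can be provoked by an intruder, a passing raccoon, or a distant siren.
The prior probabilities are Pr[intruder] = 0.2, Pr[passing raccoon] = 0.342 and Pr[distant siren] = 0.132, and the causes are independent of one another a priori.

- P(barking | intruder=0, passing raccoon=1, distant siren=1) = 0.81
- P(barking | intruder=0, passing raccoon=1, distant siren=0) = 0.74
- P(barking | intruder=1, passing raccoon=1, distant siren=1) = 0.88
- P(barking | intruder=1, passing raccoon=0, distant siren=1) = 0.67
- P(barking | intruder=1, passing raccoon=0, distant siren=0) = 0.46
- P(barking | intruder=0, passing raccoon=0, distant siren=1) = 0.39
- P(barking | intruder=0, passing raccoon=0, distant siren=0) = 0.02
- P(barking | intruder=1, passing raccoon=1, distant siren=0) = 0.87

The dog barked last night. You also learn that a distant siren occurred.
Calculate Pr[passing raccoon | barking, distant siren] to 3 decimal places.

Pr[passing raccoon | barking, distant siren] ≈ 0.490

Enumerate the 4 (intruder, passing raccoon) configurations and weight by the priors:
  P(barking | distant siren) = 0.39*0.8*0.658 + 0.81*0.8*0.342 + 0.67*0.2*0.658 + 0.88*0.2*0.342
        = 0.205296 + 0.221616 + 0.088172 + 0.060192 = 0.575276
Keeping only the passing raccoon-present terms gives 0.281808, so
  P(passing raccoon | barking, distant siren) = 0.281808 / 0.575276 ≈ 0.490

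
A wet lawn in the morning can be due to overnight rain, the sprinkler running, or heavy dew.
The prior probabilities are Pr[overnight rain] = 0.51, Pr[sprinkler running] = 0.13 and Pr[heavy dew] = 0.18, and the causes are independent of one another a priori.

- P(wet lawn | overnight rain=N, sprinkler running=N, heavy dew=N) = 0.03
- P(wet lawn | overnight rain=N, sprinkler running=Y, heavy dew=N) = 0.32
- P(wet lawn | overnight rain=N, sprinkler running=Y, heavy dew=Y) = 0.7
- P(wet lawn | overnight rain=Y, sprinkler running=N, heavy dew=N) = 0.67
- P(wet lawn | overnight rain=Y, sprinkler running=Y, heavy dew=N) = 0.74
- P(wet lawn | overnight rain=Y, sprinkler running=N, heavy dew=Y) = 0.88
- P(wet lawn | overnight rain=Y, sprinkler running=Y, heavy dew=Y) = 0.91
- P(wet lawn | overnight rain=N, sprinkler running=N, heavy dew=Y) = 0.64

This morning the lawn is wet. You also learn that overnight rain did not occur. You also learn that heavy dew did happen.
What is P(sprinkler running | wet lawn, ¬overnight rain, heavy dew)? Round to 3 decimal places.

Numerator (weight on configurations with sprinkler running): 0.7·0.13 = 0.091000
Denominator P(wet lawn | ¬overnight rain, heavy dew): 0.64·0.87 + 0.7·0.13 = 0.647800
P(sprinkler running | wet lawn, ¬overnight rain, heavy dew) = 0.091000/0.647800 ≈ 0.140

P(sprinkler running | wet lawn, ¬overnight rain, heavy dew) ≈ 0.140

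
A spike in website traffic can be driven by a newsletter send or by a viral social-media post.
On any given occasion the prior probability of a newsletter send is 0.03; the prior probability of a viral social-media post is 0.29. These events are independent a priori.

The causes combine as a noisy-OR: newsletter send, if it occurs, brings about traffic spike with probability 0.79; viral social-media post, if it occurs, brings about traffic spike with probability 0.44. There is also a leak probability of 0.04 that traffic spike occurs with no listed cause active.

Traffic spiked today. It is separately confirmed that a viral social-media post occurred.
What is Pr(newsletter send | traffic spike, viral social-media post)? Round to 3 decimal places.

Pr(newsletter send | traffic spike, viral social-media post) ≈ 0.056

Under noisy-OR, P(traffic spike | causes) = 1 − (1−0.04)·∏(1−qᵢ) over the active causes.
Numerator (weight on configurations with newsletter send): 0.887104×0.03 = 0.026613
The normalizing constant is 0.4624×0.97 + 0.887104×0.03 = 0.475141
Posterior = 0.026613 / 0.475141 ≈ 0.056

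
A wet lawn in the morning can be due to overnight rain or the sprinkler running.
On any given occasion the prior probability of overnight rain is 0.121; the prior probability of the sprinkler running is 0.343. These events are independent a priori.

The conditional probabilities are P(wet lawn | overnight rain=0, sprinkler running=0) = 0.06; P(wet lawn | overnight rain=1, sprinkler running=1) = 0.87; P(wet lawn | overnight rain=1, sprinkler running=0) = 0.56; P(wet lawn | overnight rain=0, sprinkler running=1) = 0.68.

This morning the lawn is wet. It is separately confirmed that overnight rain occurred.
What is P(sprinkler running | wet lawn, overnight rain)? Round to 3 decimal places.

P(wet lawn | overnight rain) = 0.56×0.657 + 0.87×0.343 = 0.367920 + 0.298410 = 0.666330
Restricting to configurations with sprinkler running present: 0.87×0.343 = 0.298410.
Hence the posterior is 0.298410/0.666330 ≈ 0.448.

P(sprinkler running | wet lawn, overnight rain) ≈ 0.448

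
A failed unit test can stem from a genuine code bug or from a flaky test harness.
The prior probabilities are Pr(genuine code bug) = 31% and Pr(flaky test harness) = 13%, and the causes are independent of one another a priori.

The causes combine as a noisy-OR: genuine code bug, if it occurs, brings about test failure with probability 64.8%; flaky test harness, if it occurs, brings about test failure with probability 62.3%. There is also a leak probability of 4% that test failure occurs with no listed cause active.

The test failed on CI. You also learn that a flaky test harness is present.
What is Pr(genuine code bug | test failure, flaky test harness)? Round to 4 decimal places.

Pr(genuine code bug | test failure, flaky test harness) ≈ 0.3806

Under noisy-OR, P(test failure | causes) = 1 − (1−0.04)·∏(1−qᵢ) over the active causes.
P(test failure | flaky test harness) = 0.63808·0.69 + 0.872604·0.31 = 0.440275 + 0.270507 = 0.710782
The genuine code bug-present share is 0.872604·0.31 = 0.270507.
Hence the posterior is 0.270507/0.710782 ≈ 0.3806.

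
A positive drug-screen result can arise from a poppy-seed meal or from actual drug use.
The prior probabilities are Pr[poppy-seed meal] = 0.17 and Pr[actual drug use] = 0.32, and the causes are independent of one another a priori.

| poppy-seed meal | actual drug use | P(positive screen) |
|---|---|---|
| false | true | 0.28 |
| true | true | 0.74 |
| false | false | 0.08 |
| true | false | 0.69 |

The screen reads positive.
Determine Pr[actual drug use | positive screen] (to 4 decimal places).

Pr[actual drug use | positive screen] ≈ 0.4785

Enumerate the 4 (poppy-seed meal, actual drug use) configurations and weight by the priors:
  P(positive screen) = 0.08·0.83·0.68 + 0.28·0.83·0.32 + 0.69·0.17·0.68 + 0.74·0.17·0.32
        = 0.045152 + 0.074368 + 0.079764 + 0.040256 = 0.239540
The terms with actual drug use present sum to 0.114624, so
  P(actual drug use | positive screen) = 0.114624 / 0.239540 ≈ 0.4785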